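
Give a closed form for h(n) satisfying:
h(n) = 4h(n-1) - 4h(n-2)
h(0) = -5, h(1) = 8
Characteristic equation: x² - 4x + 4 = 0, which is (x - (2))².
Repeated root r = 2.
General solution: h(n) = (A + Bn)·(2)^n.
From h(0) = -5: A = -5.
From h(1) = 8: (A + B)·(2) = 8 ⇒ B = 9.
So h(n) = \left(9 n - 5\right) \cdot (2)^n.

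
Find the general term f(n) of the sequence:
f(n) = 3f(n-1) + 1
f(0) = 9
First-order linear non-homogeneous.
Homogeneous solution: f_h(n) = A·(3)^n.
Try constant particular solution f_p = K: K = 3K + 1 ⇒ K = - \frac{1}{2}.
General: f(n) = A·(3)^n - \frac{1}{2}.
Apply f(0) = 9: A - \frac{1}{2} = 9 ⇒ A = \frac{19}{2}.
So f(n) = \frac{19 \cdot 3^{n}}{2} - \frac{1}{2}.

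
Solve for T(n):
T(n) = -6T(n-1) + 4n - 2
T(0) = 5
First-order linear with linear forcing.
Homogeneous solution: T_h(n) = A·(-6)^n.
Try particular T_p(n) = pn + q. Substituting:
  pn + q = -6(p(n-1) + q) + 4n - 2.
Matching the n-coefficient: p = -6p + 4 ⇒ p = \frac{4}{7}.
Matching constants: q = 6p - 6q - 2 ⇒ q = \frac{10}{49}.
General: T(n) = A·(-6)^n + \frac{4 n}{7} + \frac{10}{49}.
Apply T(0) = 5: A + \frac{10}{49} = 5 ⇒ A = \frac{235}{49}.
So T(n) = \frac{235 \left(-6\right)^{n}}{49} + \frac{4 n}{7} + \frac{10}{49}.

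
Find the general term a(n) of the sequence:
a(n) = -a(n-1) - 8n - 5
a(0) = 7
First-order linear with linear forcing.
Homogeneous solution: a_h(n) = A·(-1)^n.
Try particular a_p(n) = pn + q. Substituting:
  pn + q = -(p(n-1) + q) - 8n - 5.
Matching the n-coefficient: p = -p - 8 ⇒ p = -4.
Matching constants: q = p - q - 5 ⇒ q = - \frac{9}{2}.
General: a(n) = A·(-1)^n - 4 n - \frac{9}{2}.
Apply a(0) = 7: A - \frac{9}{2} = 7 ⇒ A = \frac{23}{2}.
So a(n) = \frac{23 \left(-1\right)^{n}}{2} - 4 n - \frac{9}{2}.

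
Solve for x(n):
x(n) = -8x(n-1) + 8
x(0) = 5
First-order linear non-homogeneous.
Homogeneous solution: x_h(n) = A·(-8)^n.
Try constant particular solution x_p = K: K = -8K + 8 ⇒ K = \frac{8}{9}.
General: x(n) = A·(-8)^n + \frac{8}{9}.
Apply x(0) = 5: A + \frac{8}{9} = 5 ⇒ A = \frac{37}{9}.
So x(n) = \frac{37 \left(-8\right)^{n}}{9} + \frac{8}{9}.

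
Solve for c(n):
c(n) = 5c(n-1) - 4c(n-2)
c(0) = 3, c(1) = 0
Characteristic equation: x² - 5x + 4 = 0, which factors as (x - (1))(x - (4)) = 0.
Roots r₁ = 1, r₂ = 4 (distinct).
General solution: c(n) = A·(1)^n + B·(4)^n.
From c(0) = 3: A + B = 3.
From c(1) = 0: A + 4B = 0.
Solving: A = 4, B = -1.
So c(n) = 4 - 4^{n}.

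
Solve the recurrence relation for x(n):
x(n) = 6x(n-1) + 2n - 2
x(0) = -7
First-order linear with linear forcing.
Homogeneous solution: x_h(n) = A·(6)^n.
Try particular x_p(n) = pn + q. Substituting:
  pn + q = 6(p(n-1) + q) + 2n - 2.
Matching the n-coefficient: p = 6p + 2 ⇒ p = - \frac{2}{5}.
Matching constants: q = -6p + 6q - 2 ⇒ q = - \frac{2}{25}.
General: x(n) = A·(6)^n - \frac{2 n}{5} - \frac{2}{25}.
Apply x(0) = -7: A - \frac{2}{25} = -7 ⇒ A = - \frac{173}{25}.
So x(n) = - \frac{173 \cdot 6^{n}}{25} - \frac{2 n}{5} - \frac{2}{25}.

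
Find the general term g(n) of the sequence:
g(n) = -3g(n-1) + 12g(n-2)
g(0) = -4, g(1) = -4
Characteristic equation: x² + 3x - 12 = 0.
Discriminant Δ = (-3)² + 4·(12) = 57.
Roots r₁,₂ = (-3 ± √57)/2, so r₁ = - \frac{3}{2} + \frac{\sqrt{57}}{2}, r₂ = - \frac{\sqrt{57}}{2} - \frac{3}{2}.
General solution: g(n) = A·r₁^n + B·r₂^n.
From the initial conditions, A + B = -4 and r₁A + r₂B = -4.
Since r₁ - r₂ = √57: A = (-4 - (-4)r₂)/√57 = -2 - \frac{10 \sqrt{57}}{57}, and B = -4 - A = -2 + \frac{10 \sqrt{57}}{57}.
So g(n) = \left(-2 - \frac{10 \sqrt{57}}{57}\right)\left(- \frac{3}{2} + \frac{\sqrt{57}}{2}\right)^n + \left(-2 + \frac{10 \sqrt{57}}{57}\right)\left(- \frac{\sqrt{57}}{2} - \frac{3}{2}\right)^n.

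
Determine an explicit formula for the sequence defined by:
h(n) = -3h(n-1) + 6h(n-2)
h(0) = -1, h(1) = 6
Characteristic equation: x² + 3x - 6 = 0.
Discriminant Δ = (-3)² + 4·(6) = 33.
Roots r₁,₂ = (-3 ± √33)/2, so r₁ = - \frac{3}{2} + \frac{\sqrt{33}}{2}, r₂ = - \frac{\sqrt{33}}{2} - \frac{3}{2}.
General solution: h(n) = A·r₁^n + B·r₂^n.
From the initial conditions, A + B = -1 and r₁A + r₂B = 6.
Since r₁ - r₂ = √33: A = (6 - (-1)r₂)/√33 = - \frac{1}{2} + \frac{3 \sqrt{33}}{22}, and B = -1 - A = - \frac{3 \sqrt{33}}{22} - \frac{1}{2}.
So h(n) = \left(- \frac{1}{2} + \frac{3 \sqrt{33}}{22}\right)\left(- \frac{3}{2} + \frac{\sqrt{33}}{2}\right)^n + \left(- \frac{3 \sqrt{33}}{22} - \frac{1}{2}\right)\left(- \frac{\sqrt{33}}{2} - \frac{3}{2}\right)^n.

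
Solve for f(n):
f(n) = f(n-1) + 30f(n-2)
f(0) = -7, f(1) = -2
Characteristic equation: x² - x - 30 = 0, which factors as (x - (6))(x - (-5)) = 0.
Roots r₁ = 6, r₂ = -5 (distinct).
General solution: f(n) = A·(6)^n + B·(-5)^n.
From f(0) = -7: A + B = -7.
From f(1) = -2: 6A - 5B = -2.
Solving: A = - \frac{37}{11}, B = - \frac{40}{11}.
So f(n) = - \frac{40 \left(-5\right)^{n}}{11} - \frac{37 \cdot 6^{n}}{11}.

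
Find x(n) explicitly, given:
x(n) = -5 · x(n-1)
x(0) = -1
Pure geometric recurrence with ratio -5.
By induction x(n) = x(0) · (-5)^n = - \left(-5\right)^{n}.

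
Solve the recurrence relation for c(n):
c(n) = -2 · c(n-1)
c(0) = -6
Pure geometric recurrence with ratio -2.
By induction c(n) = c(0) · (-2)^n = - 6 \left(-2\right)^{n}.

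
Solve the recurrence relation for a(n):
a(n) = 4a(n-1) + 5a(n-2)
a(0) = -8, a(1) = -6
Characteristic equation: x² - 4x - 5 = 0, which factors as (x - (-1))(x - (5)) = 0.
Roots r₁ = -1, r₂ = 5 (distinct).
General solution: a(n) = A·(-1)^n + B·(5)^n.
From a(0) = -8: A + B = -8.
From a(1) = -6: -A + 5B = -6.
Solving: A = - \frac{17}{3}, B = - \frac{7}{3}.
So a(n) = - \frac{17 \left(-1\right)^{n}}{3} - \frac{7 \cdot 5^{n}}{3}.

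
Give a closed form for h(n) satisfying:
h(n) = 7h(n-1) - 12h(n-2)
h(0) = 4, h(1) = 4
Characteristic equation: x² - 7x + 12 = 0, which factors as (x - (3))(x - (4)) = 0.
Roots r₁ = 3, r₂ = 4 (distinct).
General solution: h(n) = A·(3)^n + B·(4)^n.
From h(0) = 4: A + B = 4.
From h(1) = 4: 3A + 4B = 4.
Solving: A = 12, B = -8.
So h(n) = 12 \cdot 3^{n} - 8 \cdot 4^{n}.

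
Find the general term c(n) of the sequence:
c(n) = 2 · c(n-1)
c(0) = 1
Pure geometric recurrence with ratio 2.
By induction c(n) = c(0) · (2)^n = 2^{n}.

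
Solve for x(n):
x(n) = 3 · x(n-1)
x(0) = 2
Pure geometric recurrence with ratio 3.
By induction x(n) = x(0) · (3)^n = 2 \cdot 3^{n}.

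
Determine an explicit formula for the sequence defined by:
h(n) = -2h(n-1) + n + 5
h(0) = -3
First-order linear with linear forcing.
Homogeneous solution: h_h(n) = A·(-2)^n.
Try particular h_p(n) = pn + q. Substituting:
  pn + q = -2(p(n-1) + q) + n + 5.
Matching the n-coefficient: p = -2p + 1 ⇒ p = \frac{1}{3}.
Matching constants: q = 2p - 2q + 5 ⇒ q = \frac{17}{9}.
General: h(n) = A·(-2)^n + \frac{n}{3} + \frac{17}{9}.
Apply h(0) = -3: A + \frac{17}{9} = -3 ⇒ A = - \frac{44}{9}.
So h(n) = - \frac{44 \left(-2\right)^{n}}{9} + \frac{n}{3} + \frac{17}{9}.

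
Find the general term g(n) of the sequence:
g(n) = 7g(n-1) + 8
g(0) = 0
First-order linear non-homogeneous.
Homogeneous solution: g_h(n) = A·(7)^n.
Try constant particular solution g_p = K: K = 7K + 8 ⇒ K = - \frac{4}{3}.
General: g(n) = A·(7)^n - \frac{4}{3}.
Apply g(0) = 0: A - \frac{4}{3} = 0 ⇒ A = \frac{4}{3}.
So g(n) = \frac{4 \cdot 7^{n}}{3} - \frac{4}{3}.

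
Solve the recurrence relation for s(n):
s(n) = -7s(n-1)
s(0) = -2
This is a homogeneous first-order recurrence with ratio -7.
By induction s(n) = s(0) · (-7)^n = - 2 \left(-7\right)^{n}.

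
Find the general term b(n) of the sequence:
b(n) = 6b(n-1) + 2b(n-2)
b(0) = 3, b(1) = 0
Characteristic equation: x² - 6x - 2 = 0.
Discriminant Δ = (6)² + 4·(2) = 44.
Roots r₁,₂ = (6 ± √44)/2, so r₁ = 3 + \sqrt{11}, r₂ = 3 - \sqrt{11}.
General solution: b(n) = A·r₁^n + B·r₂^n.
From the initial conditions, A + B = 3 and r₁A + r₂B = 0.
Since r₁ - r₂ = √44: A = (0 - (3)r₂)/√44 = \frac{3}{2} - \frac{9 \sqrt{11}}{22}, and B = 3 - A = \frac{9 \sqrt{11}}{22} + \frac{3}{2}.
So b(n) = \left(\frac{3}{2} - \frac{9 \sqrt{11}}{22}\right)\left(3 + \sqrt{11}\right)^n + \left(\frac{9 \sqrt{11}}{22} + \frac{3}{2}\right)\left(3 - \sqrt{11}\right)^n.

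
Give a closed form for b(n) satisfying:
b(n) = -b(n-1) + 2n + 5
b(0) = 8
First-order linear with linear forcing.
Homogeneous solution: b_h(n) = A·(-1)^n.
Try particular b_p(n) = pn + q. Substituting:
  pn + q = -(p(n-1) + q) + 2n + 5.
Matching the n-coefficient: p = -p + 2 ⇒ p = 1.
Matching constants: q = p - q + 5 ⇒ q = 3.
General: b(n) = A·(-1)^n + n + 3.
Apply b(0) = 8: A + 3 = 8 ⇒ A = 5.
So b(n) = 5 \left(-1\right)^{n} + n + 3.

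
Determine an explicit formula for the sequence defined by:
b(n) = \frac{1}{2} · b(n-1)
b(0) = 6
Pure geometric recurrence with ratio \frac{1}{2}.
By induction b(n) = b(0) · (\frac{1}{2})^n = 6 \cdot 2^{- n}.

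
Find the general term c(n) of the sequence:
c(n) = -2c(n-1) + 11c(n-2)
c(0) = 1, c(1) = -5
Characteristic equation: x² + 2x - 11 = 0.
Discriminant Δ = (-2)² + 4·(11) = 48.
Roots r₁,₂ = (-2 ± √48)/2, so r₁ = -1 + 2 \sqrt{3}, r₂ = - 2 \sqrt{3} - 1.
General solution: c(n) = A·r₁^n + B·r₂^n.
From the initial conditions, A + B = 1 and r₁A + r₂B = -5.
Since r₁ - r₂ = √48: A = (-5 - (1)r₂)/√48 = \frac{1}{2} - \frac{\sqrt{3}}{3}, and B = 1 - A = \frac{1}{2} + \frac{\sqrt{3}}{3}.
So c(n) = \left(\frac{1}{2} - \frac{\sqrt{3}}{3}\right)\left(-1 + 2 \sqrt{3}\right)^n + \left(\frac{1}{2} + \frac{\sqrt{3}}{3}\right)\left(- 2 \sqrt{3} - 1\right)^n.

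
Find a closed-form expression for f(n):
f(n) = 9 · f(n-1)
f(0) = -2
Pure geometric recurrence with ratio 9.
By induction f(n) = f(0) · (9)^n = - 2 \cdot 9^{n}.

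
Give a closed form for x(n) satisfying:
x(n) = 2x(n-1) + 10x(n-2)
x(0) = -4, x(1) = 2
Characteristic equation: x² - 2x - 10 = 0.
Discriminant Δ = (2)² + 4·(10) = 44.
Roots r₁,₂ = (2 ± √44)/2, so r₁ = 1 + \sqrt{11}, r₂ = 1 - \sqrt{11}.
General solution: x(n) = A·r₁^n + B·r₂^n.
From the initial conditions, A + B = -4 and r₁A + r₂B = 2.
Since r₁ - r₂ = √44: A = (2 - (-4)r₂)/√44 = -2 + \frac{3 \sqrt{11}}{11}, and B = -4 - A = -2 - \frac{3 \sqrt{11}}{11}.
So x(n) = \left(-2 + \frac{3 \sqrt{11}}{11}\right)\left(1 + \sqrt{11}\right)^n + \left(-2 - \frac{3 \sqrt{11}}{11}\right)\left(1 - \sqrt{11}\right)^n.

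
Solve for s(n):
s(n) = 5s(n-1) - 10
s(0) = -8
First-order linear non-homogeneous.
Homogeneous solution: s_h(n) = A·(5)^n.
Try constant particular solution s_p = K: K = 5K - 10 ⇒ K = \frac{5}{2}.
General: s(n) = A·(5)^n + \frac{5}{2}.
Apply s(0) = -8: A + \frac{5}{2} = -8 ⇒ A = - \frac{21}{2}.
So s(n) = \frac{5}{2} - \frac{21 \cdot 5^{n}}{2}.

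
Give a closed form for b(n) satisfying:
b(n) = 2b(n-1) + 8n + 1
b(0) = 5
First-order linear with linear forcing.
Homogeneous solution: b_h(n) = A·(2)^n.
Try particular b_p(n) = pn + q. Substituting:
  pn + q = 2(p(n-1) + q) + 8n + 1.
Matching the n-coefficient: p = 2p + 8 ⇒ p = -8.
Matching constants: q = -2p + 2q + 1 ⇒ q = -17.
General: b(n) = A·(2)^n - 8 n - 17.
Apply b(0) = 5: A - 17 = 5 ⇒ A = 22.
So b(n) = 22 \cdot 2^{n} - 8 n - 17.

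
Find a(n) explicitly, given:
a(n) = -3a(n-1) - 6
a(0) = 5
First-order linear non-homogeneous.
Homogeneous solution: a_h(n) = A·(-3)^n.
Try constant particular solution a_p = K: K = -3K - 6 ⇒ K = - \frac{3}{2}.
General: a(n) = A·(-3)^n - \frac{3}{2}.
Apply a(0) = 5: A - \frac{3}{2} = 5 ⇒ A = \frac{13}{2}.
So a(n) = \frac{13 \left(-3\right)^{n}}{2} - \frac{3}{2}.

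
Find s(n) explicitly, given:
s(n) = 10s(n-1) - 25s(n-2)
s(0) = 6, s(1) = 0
Characteristic equation: x² - 10x + 25 = 0, which is (x - (5))².
Repeated root r = 5.
General solution: s(n) = (A + Bn)·(5)^n.
From s(0) = 6: A = 6.
From s(1) = 0: (A + B)·(5) = 0 ⇒ B = -6.
So s(n) = \left(6 - 6 n\right) \cdot (5)^n.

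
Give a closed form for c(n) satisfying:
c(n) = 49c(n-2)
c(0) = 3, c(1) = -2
Characteristic equation: x² - 49 = 0, which factors as (x - (7))(x - (-7)) = 0.
Roots r₁ = 7, r₂ = -7 (distinct).
General solution: c(n) = A·(7)^n + B·(-7)^n.
From c(0) = 3: A + B = 3.
From c(1) = -2: 7A - 7B = -2.
Solving: A = \frac{19}{14}, B = \frac{23}{14}.
So c(n) = \frac{23 \left(-7\right)^{n}}{14} + \frac{19 \cdot 7^{n}}{14}.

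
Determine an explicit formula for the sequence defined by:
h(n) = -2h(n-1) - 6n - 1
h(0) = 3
First-order linear with linear forcing.
Homogeneous solution: h_h(n) = A·(-2)^n.
Try particular h_p(n) = pn + q. Substituting:
  pn + q = -2(p(n-1) + q) - 6n - 1.
Matching the n-coefficient: p = -2p - 6 ⇒ p = -2.
Matching constants: q = 2p - 2q - 1 ⇒ q = - \frac{5}{3}.
General: h(n) = A·(-2)^n - 2 n - \frac{5}{3}.
Apply h(0) = 3: A - \frac{5}{3} = 3 ⇒ A = \frac{14}{3}.
So h(n) = \frac{14 \left(-2\right)^{n}}{3} - 2 n - \frac{5}{3}.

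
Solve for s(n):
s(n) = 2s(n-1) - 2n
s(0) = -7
First-order linear with linear forcing.
Homogeneous solution: s_h(n) = A·(2)^n.
Try particular s_p(n) = pn + q. Substituting:
  pn + q = 2(p(n-1) + q) - 2n.
Matching the n-coefficient: p = 2p - 2 ⇒ p = 2.
Matching constants: q = -2p + 2q ⇒ q = 4.
General: s(n) = A·(2)^n + 2 n + 4.
Apply s(0) = -7: A + 4 = -7 ⇒ A = -11.
So s(n) = - 11 \cdot 2^{n} + 2 n + 4.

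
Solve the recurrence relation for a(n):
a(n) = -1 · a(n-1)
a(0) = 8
Pure geometric recurrence with ratio -1.
By induction a(n) = a(0) · (-1)^n = 8 \left(-1\right)^{n}.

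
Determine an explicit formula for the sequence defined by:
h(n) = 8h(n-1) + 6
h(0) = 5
First-order linear non-homogeneous.
Homogeneous solution: h_h(n) = A·(8)^n.
Try constant particular solution h_p = K: K = 8K + 6 ⇒ K = - \frac{6}{7}.
General: h(n) = A·(8)^n - \frac{6}{7}.
Apply h(0) = 5: A - \frac{6}{7} = 5 ⇒ A = \frac{41}{7}.
So h(n) = \frac{41 \cdot 8^{n}}{7} - \frac{6}{7}.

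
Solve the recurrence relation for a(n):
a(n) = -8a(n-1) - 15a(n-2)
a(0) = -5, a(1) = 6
Characteristic equation: x² + 8x + 15 = 0, which factors as (x - (-3))(x - (-5)) = 0.
Roots r₁ = -3, r₂ = -5 (distinct).
General solution: a(n) = A·(-3)^n + B·(-5)^n.
From a(0) = -5: A + B = -5.
From a(1) = 6: -3A - 5B = 6.
Solving: A = - \frac{19}{2}, B = \frac{9}{2}.
So a(n) = - \frac{19 \left(-3\right)^{n}}{2} + \frac{9 \left(-5\right)^{n}}{2}.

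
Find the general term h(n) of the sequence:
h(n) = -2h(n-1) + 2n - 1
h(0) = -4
First-order linear with linear forcing.
Homogeneous solution: h_h(n) = A·(-2)^n.
Try particular h_p(n) = pn + q. Substituting:
  pn + q = -2(p(n-1) + q) + 2n - 1.
Matching the n-coefficient: p = -2p + 2 ⇒ p = \frac{2}{3}.
Matching constants: q = 2p - 2q - 1 ⇒ q = \frac{1}{9}.
General: h(n) = A·(-2)^n + \frac{2 n}{3} + \frac{1}{9}.
Apply h(0) = -4: A + \frac{1}{9} = -4 ⇒ A = - \frac{37}{9}.
So h(n) = - \frac{37 \left(-2\right)^{n}}{9} + \frac{2 n}{3} + \frac{1}{9}.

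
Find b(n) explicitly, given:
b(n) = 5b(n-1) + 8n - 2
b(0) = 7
First-order linear with linear forcing.
Homogeneous solution: b_h(n) = A·(5)^n.
Try particular b_p(n) = pn + q. Substituting:
  pn + q = 5(p(n-1) + q) + 8n - 2.
Matching the n-coefficient: p = 5p + 8 ⇒ p = -2.
Matching constants: q = -5p + 5q - 2 ⇒ q = -2.
General: b(n) = A·(5)^n - 2 n - 2.
Apply b(0) = 7: A - 2 = 7 ⇒ A = 9.
So b(n) = 9 \cdot 5^{n} - 2 n - 2.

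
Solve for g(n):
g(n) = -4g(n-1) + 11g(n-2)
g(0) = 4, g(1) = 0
Characteristic equation: x² + 4x - 11 = 0.
Discriminant Δ = (-4)² + 4·(11) = 60.
Roots r₁,₂ = (-4 ± √60)/2, so r₁ = -2 + \sqrt{15}, r₂ = - \sqrt{15} - 2.
General solution: g(n) = A·r₁^n + B·r₂^n.
From the initial conditions, A + B = 4 and r₁A + r₂B = 0.
Since r₁ - r₂ = √60: A = (0 - (4)r₂)/√60 = \frac{4 \sqrt{15}}{15} + 2, and B = 4 - A = 2 - \frac{4 \sqrt{15}}{15}.
So g(n) = \left(\frac{4 \sqrt{15}}{15} + 2\right)\left(-2 + \sqrt{15}\right)^n + \left(2 - \frac{4 \sqrt{15}}{15}\right)\left(- \sqrt{15} - 2\right)^n.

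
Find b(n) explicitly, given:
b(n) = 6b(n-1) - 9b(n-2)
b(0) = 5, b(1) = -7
Characteristic equation: x² - 6x + 9 = 0, which is (x - (3))².
Repeated root r = 3.
General solution: b(n) = (A + Bn)·(3)^n.
From b(0) = 5: A = 5.
From b(1) = -7: (A + B)·(3) = -7 ⇒ B = - \frac{22}{3}.
So b(n) = \left(5 - \frac{22 n}{3}\right) \cdot (3)^n.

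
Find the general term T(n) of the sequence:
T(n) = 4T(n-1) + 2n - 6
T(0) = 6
First-order linear with linear forcing.
Homogeneous solution: T_h(n) = A·(4)^n.
Try particular T_p(n) = pn + q. Substituting:
  pn + q = 4(p(n-1) + q) + 2n - 6.
Matching the n-coefficient: p = 4p + 2 ⇒ p = - \frac{2}{3}.
Matching constants: q = -4p + 4q - 6 ⇒ q = \frac{10}{9}.
General: T(n) = A·(4)^n - \frac{2 n}{3} + \frac{10}{9}.
Apply T(0) = 6: A + \frac{10}{9} = 6 ⇒ A = \frac{44}{9}.
So T(n) = \frac{44 \cdot 4^{n}}{9} - \frac{2 n}{3} + \frac{10}{9}.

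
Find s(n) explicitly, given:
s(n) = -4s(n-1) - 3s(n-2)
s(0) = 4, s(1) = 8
Characteristic equation: x² + 4x + 3 = 0, which factors as (x - (-3))(x - (-1)) = 0.
Roots r₁ = -3, r₂ = -1 (distinct).
General solution: s(n) = A·(-3)^n + B·(-1)^n.
From s(0) = 4: A + B = 4.
From s(1) = 8: -3A - B = 8.
Solving: A = -6, B = 10.
So s(n) = 10 \left(-1\right)^{n} - 6 \left(-3\right)^{n}.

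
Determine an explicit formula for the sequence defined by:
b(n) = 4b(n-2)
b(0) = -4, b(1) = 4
Characteristic equation: x² - 4 = 0, which factors as (x - (-2))(x - (2)) = 0.
Roots r₁ = -2, r₂ = 2 (distinct).
General solution: b(n) = A·(-2)^n + B·(2)^n.
From b(0) = -4: A + B = -4.
From b(1) = 4: -2A + 2B = 4.
Solving: A = -3, B = -1.
So b(n) = - 3 \left(-2\right)^{n} - 2^{n}.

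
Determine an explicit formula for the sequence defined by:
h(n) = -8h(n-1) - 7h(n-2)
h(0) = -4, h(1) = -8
Characteristic equation: x² + 8x + 7 = 0, which factors as (x - (-7))(x - (-1)) = 0.
Roots r₁ = -7, r₂ = -1 (distinct).
General solution: h(n) = A·(-7)^n + B·(-1)^n.
From h(0) = -4: A + B = -4.
From h(1) = -8: -7A - B = -8.
Solving: A = 2, B = -6.
So h(n) = - 6 \left(-1\right)^{n} + 2 \left(-7\right)^{n}.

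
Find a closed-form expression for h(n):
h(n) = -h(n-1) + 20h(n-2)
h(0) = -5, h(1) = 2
Characteristic equation: x² + x - 20 = 0, which factors as (x - (-5))(x - (4)) = 0.
Roots r₁ = -5, r₂ = 4 (distinct).
General solution: h(n) = A·(-5)^n + B·(4)^n.
From h(0) = -5: A + B = -5.
From h(1) = 2: -5A + 4B = 2.
Solving: A = - \frac{22}{9}, B = - \frac{23}{9}.
So h(n) = - \frac{22 \left(-5\right)^{n}}{9} - \frac{23 \cdot 4^{n}}{9}.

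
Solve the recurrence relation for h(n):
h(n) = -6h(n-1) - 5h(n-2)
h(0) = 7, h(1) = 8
Characteristic equation: x² + 6x + 5 = 0, which factors as (x - (-1))(x - (-5)) = 0.
Roots r₁ = -1, r₂ = -5 (distinct).
General solution: h(n) = A·(-1)^n + B·(-5)^n.
From h(0) = 7: A + B = 7.
From h(1) = 8: -A - 5B = 8.
Solving: A = \frac{43}{4}, B = - \frac{15}{4}.
So h(n) = \frac{43 \left(-1\right)^{n}}{4} - \frac{15 \left(-5\right)^{n}}{4}.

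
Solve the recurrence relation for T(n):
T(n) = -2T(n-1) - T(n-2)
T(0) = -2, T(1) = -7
Characteristic equation: x² + 2x + 1 = 0, which is (x - (-1))².
Repeated root r = -1.
General solution: T(n) = (A + Bn)·(-1)^n.
From T(0) = -2: A = -2.
From T(1) = -7: (A + B)·(-1) = -7 ⇒ B = 9.
So T(n) = \left(9 n - 2\right) \cdot (-1)^n.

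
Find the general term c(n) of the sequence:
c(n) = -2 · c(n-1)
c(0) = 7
Pure geometric recurrence with ratio -2.
By induction c(n) = c(0) · (-2)^n = 7 \left(-2\right)^{n}.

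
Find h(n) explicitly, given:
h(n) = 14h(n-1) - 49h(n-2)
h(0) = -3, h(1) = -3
Characteristic equation: x² - 14x + 49 = 0, which is (x - (7))².
Repeated root r = 7.
General solution: h(n) = (A + Bn)·(7)^n.
From h(0) = -3: A = -3.
From h(1) = -3: (A + B)·(7) = -3 ⇒ B = \frac{18}{7}.
So h(n) = \left(\frac{18 n}{7} - 3\right) \cdot (7)^n.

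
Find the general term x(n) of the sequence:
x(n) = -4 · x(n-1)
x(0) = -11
Pure geometric recurrence with ratio -4.
By induction x(n) = x(0) · (-4)^n = - 11 \left(-4\right)^{n}.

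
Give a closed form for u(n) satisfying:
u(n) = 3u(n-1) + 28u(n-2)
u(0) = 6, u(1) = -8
Characteristic equation: x² - 3x - 28 = 0, which factors as (x - (-4))(x - (7)) = 0.
Roots r₁ = -4, r₂ = 7 (distinct).
General solution: u(n) = A·(-4)^n + B·(7)^n.
From u(0) = 6: A + B = 6.
From u(1) = -8: -4A + 7B = -8.
Solving: A = \frac{50}{11}, B = \frac{16}{11}.
So u(n) = \frac{50 \left(-4\right)^{n}}{11} + \frac{16 \cdot 7^{n}}{11}.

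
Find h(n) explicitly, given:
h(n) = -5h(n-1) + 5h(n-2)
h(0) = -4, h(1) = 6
Characteristic equation: x² + 5x - 5 = 0.
Discriminant Δ = (-5)² + 4·(5) = 45.
Roots r₁,₂ = (-5 ± √45)/2, so r₁ = - \frac{5}{2} + \frac{3 \sqrt{5}}{2}, r₂ = - \frac{3 \sqrt{5}}{2} - \frac{5}{2}.
General solution: h(n) = A·r₁^n + B·r₂^n.
From the initial conditions, A + B = -4 and r₁A + r₂B = 6.
Since r₁ - r₂ = √45: A = (6 - (-4)r₂)/√45 = -2 - \frac{4 \sqrt{5}}{15}, and B = -4 - A = -2 + \frac{4 \sqrt{5}}{15}.
So h(n) = \left(-2 - \frac{4 \sqrt{5}}{15}\right)\left(- \frac{5}{2} + \frac{3 \sqrt{5}}{2}\right)^n + \left(-2 + \frac{4 \sqrt{5}}{15}\right)\left(- \frac{3 \sqrt{5}}{2} - \frac{5}{2}\right)^n.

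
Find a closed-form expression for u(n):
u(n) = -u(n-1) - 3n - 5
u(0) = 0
First-order linear with linear forcing.
Homogeneous solution: u_h(n) = A·(-1)^n.
Try particular u_p(n) = pn + q. Substituting:
  pn + q = -(p(n-1) + q) - 3n - 5.
Matching the n-coefficient: p = -p - 3 ⇒ p = - \frac{3}{2}.
Matching constants: q = p - q - 5 ⇒ q = - \frac{13}{4}.
General: u(n) = A·(-1)^n - \frac{3 n}{2} - \frac{13}{4}.
Apply u(0) = 0: A - \frac{13}{4} = 0 ⇒ A = \frac{13}{4}.
So u(n) = \frac{13 \left(-1\right)^{n}}{4} - \frac{3 n}{2} - \frac{13}{4}.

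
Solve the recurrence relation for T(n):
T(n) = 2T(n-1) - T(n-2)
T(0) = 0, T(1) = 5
Characteristic equation: x² - 2x + 1 = 0, which is (x - (1))².
Repeated root r = 1.
General solution: T(n) = (A + Bn)·(1)^n.
From T(0) = 0: A = 0.
From T(1) = 5: (A + B)·(1) = 5 ⇒ B = 5.
So T(n) = \left(5 n\right) \cdot (1)^n.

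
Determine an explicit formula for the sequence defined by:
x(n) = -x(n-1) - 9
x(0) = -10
First-order linear non-homogeneous.
Homogeneous solution: x_h(n) = A·(-1)^n.
Try constant particular solution x_p = K: K = -K - 9 ⇒ K = - \frac{9}{2}.
General: x(n) = A·(-1)^n - \frac{9}{2}.
Apply x(0) = -10: A - \frac{9}{2} = -10 ⇒ A = - \frac{11}{2}.
So x(n) = - \frac{11 \left(-1\right)^{n}}{2} - \frac{9}{2}.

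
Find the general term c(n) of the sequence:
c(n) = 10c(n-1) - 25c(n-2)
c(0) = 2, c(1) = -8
Characteristic equation: x² - 10x + 25 = 0, which is (x - (5))².
Repeated root r = 5.
General solution: c(n) = (A + Bn)·(5)^n.
From c(0) = 2: A = 2.
From c(1) = -8: (A + B)·(5) = -8 ⇒ B = - \frac{18}{5}.
So c(n) = \left(2 - \frac{18 n}{5}\right) \cdot (5)^n.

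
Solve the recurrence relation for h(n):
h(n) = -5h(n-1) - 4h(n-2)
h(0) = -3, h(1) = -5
Characteristic equation: x² + 5x + 4 = 0, which factors as (x - (-4))(x - (-1)) = 0.
Roots r₁ = -4, r₂ = -1 (distinct).
General solution: h(n) = A·(-4)^n + B·(-1)^n.
From h(0) = -3: A + B = -3.
From h(1) = -5: -4A - B = -5.
Solving: A = \frac{8}{3}, B = - \frac{17}{3}.
So h(n) = - \frac{17 \left(-1\right)^{n}}{3} + \frac{8 \left(-4\right)^{n}}{3}.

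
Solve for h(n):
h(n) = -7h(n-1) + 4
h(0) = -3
First-order linear non-homogeneous.
Homogeneous solution: h_h(n) = A·(-7)^n.
Try constant particular solution h_p = K: K = -7K + 4 ⇒ K = \frac{1}{2}.
General: h(n) = A·(-7)^n + \frac{1}{2}.
Apply h(0) = -3: A + \frac{1}{2} = -3 ⇒ A = - \frac{7}{2}.
So h(n) = \frac{1}{2} - \frac{7 \left(-7\right)^{n}}{2}.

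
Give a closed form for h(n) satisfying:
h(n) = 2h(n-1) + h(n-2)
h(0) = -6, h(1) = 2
Characteristic equation: x² - 2x - 1 = 0.
Discriminant Δ = (2)² + 4·(1) = 8.
Roots r₁,₂ = (2 ± √8)/2, so r₁ = 1 + \sqrt{2}, r₂ = 1 - \sqrt{2}.
General solution: h(n) = A·r₁^n + B·r₂^n.
From the initial conditions, A + B = -6 and r₁A + r₂B = 2.
Since r₁ - r₂ = √8: A = (2 - (-6)r₂)/√8 = -3 + 2 \sqrt{2}, and B = -6 - A = -3 - 2 \sqrt{2}.
So h(n) = \left(-3 + 2 \sqrt{2}\right)\left(1 + \sqrt{2}\right)^n + \left(-3 - 2 \sqrt{2}\right)\left(1 - \sqrt{2}\right)^n.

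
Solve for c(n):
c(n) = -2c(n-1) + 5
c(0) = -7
First-order linear non-homogeneous.
Homogeneous solution: c_h(n) = A·(-2)^n.
Try constant particular solution c_p = K: K = -2K + 5 ⇒ K = \frac{5}{3}.
General: c(n) = A·(-2)^n + \frac{5}{3}.
Apply c(0) = -7: A + \frac{5}{3} = -7 ⇒ A = - \frac{26}{3}.
So c(n) = \frac{5}{3} - \frac{26 \left(-2\right)^{n}}{3}.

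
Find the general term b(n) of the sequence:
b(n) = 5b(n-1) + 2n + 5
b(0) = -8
First-order linear with linear forcing.
Homogeneous solution: b_h(n) = A·(5)^n.
Try particular b_p(n) = pn + q. Substituting:
  pn + q = 5(p(n-1) + q) + 2n + 5.
Matching the n-coefficient: p = 5p + 2 ⇒ p = - \frac{1}{2}.
Matching constants: q = -5p + 5q + 5 ⇒ q = - \frac{15}{8}.
General: b(n) = A·(5)^n - \frac{n}{2} - \frac{15}{8}.
Apply b(0) = -8: A - \frac{15}{8} = -8 ⇒ A = - \frac{49}{8}.
So b(n) = - \frac{49 \cdot 5^{n}}{8} - \frac{n}{2} - \frac{15}{8}.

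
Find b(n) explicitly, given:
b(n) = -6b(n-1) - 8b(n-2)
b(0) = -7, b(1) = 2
Characteristic equation: x² + 6x + 8 = 0, which factors as (x - (-4))(x - (-2)) = 0.
Roots r₁ = -4, r₂ = -2 (distinct).
General solution: b(n) = A·(-4)^n + B·(-2)^n.
From b(0) = -7: A + B = -7.
From b(1) = 2: -4A - 2B = 2.
Solving: A = 6, B = -13.
So b(n) = - 13 \left(-2\right)^{n} + 6 \left(-4\right)^{n}.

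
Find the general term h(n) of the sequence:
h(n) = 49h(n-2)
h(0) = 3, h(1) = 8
Characteristic equation: x² - 49 = 0, which factors as (x - (7))(x - (-7)) = 0.
Roots r₁ = 7, r₂ = -7 (distinct).
General solution: h(n) = A·(7)^n + B·(-7)^n.
From h(0) = 3: A + B = 3.
From h(1) = 8: 7A - 7B = 8.
Solving: A = \frac{29}{14}, B = \frac{13}{14}.
So h(n) = \frac{13 \left(-7\right)^{n}}{14} + \frac{29 \cdot 7^{n}}{14}.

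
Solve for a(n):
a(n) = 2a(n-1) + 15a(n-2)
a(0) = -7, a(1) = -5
Characteristic equation: x² - 2x - 15 = 0, which factors as (x - (-3))(x - (5)) = 0.
Roots r₁ = -3, r₂ = 5 (distinct).
General solution: a(n) = A·(-3)^n + B·(5)^n.
From a(0) = -7: A + B = -7.
From a(1) = -5: -3A + 5B = -5.
Solving: A = - \frac{15}{4}, B = - \frac{13}{4}.
So a(n) = - \frac{15 \left(-3\right)^{n}}{4} - \frac{13 \cdot 5^{n}}{4}.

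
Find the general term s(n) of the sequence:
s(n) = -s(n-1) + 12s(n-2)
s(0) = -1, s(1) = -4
Characteristic equation: x² + x - 12 = 0, which factors as (x - (-4))(x - (3)) = 0.
Roots r₁ = -4, r₂ = 3 (distinct).
General solution: s(n) = A·(-4)^n + B·(3)^n.
From s(0) = -1: A + B = -1.
From s(1) = -4: -4A + 3B = -4.
Solving: A = \frac{1}{7}, B = - \frac{8}{7}.
So s(n) = \frac{\left(-4\right)^{n}}{7} - \frac{8 \cdot 3^{n}}{7}.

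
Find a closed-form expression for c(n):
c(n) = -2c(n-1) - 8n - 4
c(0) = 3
First-order linear with linear forcing.
Homogeneous solution: c_h(n) = A·(-2)^n.
Try particular c_p(n) = pn + q. Substituting:
  pn + q = -2(p(n-1) + q) - 8n - 4.
Matching the n-coefficient: p = -2p - 8 ⇒ p = - \frac{8}{3}.
Matching constants: q = 2p - 2q - 4 ⇒ q = - \frac{28}{9}.
General: c(n) = A·(-2)^n - \frac{8 n}{3} - \frac{28}{9}.
Apply c(0) = 3: A - \frac{28}{9} = 3 ⇒ A = \frac{55}{9}.
So c(n) = \frac{55 \left(-2\right)^{n}}{9} - \frac{8 n}{3} - \frac{28}{9}.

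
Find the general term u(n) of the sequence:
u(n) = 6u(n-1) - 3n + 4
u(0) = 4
First-order linear with linear forcing.
Homogeneous solution: u_h(n) = A·(6)^n.
Try particular u_p(n) = pn + q. Substituting:
  pn + q = 6(p(n-1) + q) - 3n + 4.
Matching the n-coefficient: p = 6p - 3 ⇒ p = \frac{3}{5}.
Matching constants: q = -6p + 6q + 4 ⇒ q = - \frac{2}{25}.
General: u(n) = A·(6)^n + \frac{3 n}{5} - \frac{2}{25}.
Apply u(0) = 4: A - \frac{2}{25} = 4 ⇒ A = \frac{102}{25}.
So u(n) = \frac{102 \cdot 6^{n}}{25} + \frac{3 n}{5} - \frac{2}{25}.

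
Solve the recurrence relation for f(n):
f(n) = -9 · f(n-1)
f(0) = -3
Pure geometric recurrence with ratio -9.
By induction f(n) = f(0) · (-9)^n = - 3 \left(-9\right)^{n}.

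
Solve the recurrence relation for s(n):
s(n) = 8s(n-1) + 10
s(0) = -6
First-order linear non-homogeneous.
Homogeneous solution: s_h(n) = A·(8)^n.
Try constant particular solution s_p = K: K = 8K + 10 ⇒ K = - \frac{10}{7}.
General: s(n) = A·(8)^n - \frac{10}{7}.
Apply s(0) = -6: A - \frac{10}{7} = -6 ⇒ A = - \frac{32}{7}.
So s(n) = - \frac{32 \cdot 8^{n}}{7} - \frac{10}{7}.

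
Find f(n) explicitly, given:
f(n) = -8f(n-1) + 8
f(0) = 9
First-order linear non-homogeneous.
Homogeneous solution: f_h(n) = A·(-8)^n.
Try constant particular solution f_p = K: K = -8K + 8 ⇒ K = \frac{8}{9}.
General: f(n) = A·(-8)^n + \frac{8}{9}.
Apply f(0) = 9: A + \frac{8}{9} = 9 ⇒ A = \frac{73}{9}.
So f(n) = \frac{73 \left(-8\right)^{n}}{9} + \frac{8}{9}.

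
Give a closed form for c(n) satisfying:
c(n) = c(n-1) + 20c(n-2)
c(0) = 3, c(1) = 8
Characteristic equation: x² - x - 20 = 0, which factors as (x - (5))(x - (-4)) = 0.
Roots r₁ = 5, r₂ = -4 (distinct).
General solution: c(n) = A·(5)^n + B·(-4)^n.
From c(0) = 3: A + B = 3.
From c(1) = 8: 5A - 4B = 8.
Solving: A = \frac{20}{9}, B = \frac{7}{9}.
So c(n) = \frac{7 \left(-4\right)^{n}}{9} + \frac{20 \cdot 5^{n}}{9}.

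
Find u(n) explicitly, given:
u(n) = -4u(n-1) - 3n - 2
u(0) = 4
First-order linear with linear forcing.
Homogeneous solution: u_h(n) = A·(-4)^n.
Try particular u_p(n) = pn + q. Substituting:
  pn + q = -4(p(n-1) + q) - 3n - 2.
Matching the n-coefficient: p = -4p - 3 ⇒ p = - \frac{3}{5}.
Matching constants: q = 4p - 4q - 2 ⇒ q = - \frac{22}{25}.
General: u(n) = A·(-4)^n - \frac{3 n}{5} - \frac{22}{25}.
Apply u(0) = 4: A - \frac{22}{25} = 4 ⇒ A = \frac{122}{25}.
So u(n) = \frac{122 \left(-4\right)^{n}}{25} - \frac{3 n}{5} - \frac{22}{25}.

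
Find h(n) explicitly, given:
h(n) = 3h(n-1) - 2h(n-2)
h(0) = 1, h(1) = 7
Characteristic equation: x² - 3x + 2 = 0, which factors as (x - (2))(x - (1)) = 0.
Roots r₁ = 2, r₂ = 1 (distinct).
General solution: h(n) = A·(2)^n + B·(1)^n.
From h(0) = 1: A + B = 1.
From h(1) = 7: 2A + B = 7.
Solving: A = 6, B = -5.
So h(n) = 6 \cdot 2^{n} - 5.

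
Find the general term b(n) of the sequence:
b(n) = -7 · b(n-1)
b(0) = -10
Pure geometric recurrence with ratio -7.
By induction b(n) = b(0) · (-7)^n = - 10 \left(-7\right)^{n}.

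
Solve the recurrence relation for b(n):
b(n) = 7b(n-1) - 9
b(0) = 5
First-order linear non-homogeneous.
Homogeneous solution: b_h(n) = A·(7)^n.
Try constant particular solution b_p = K: K = 7K - 9 ⇒ K = \frac{3}{2}.
General: b(n) = A·(7)^n + \frac{3}{2}.
Apply b(0) = 5: A + \frac{3}{2} = 5 ⇒ A = \frac{7}{2}.
So b(n) = \frac{7 \cdot 7^{n}}{2} + \frac{3}{2}.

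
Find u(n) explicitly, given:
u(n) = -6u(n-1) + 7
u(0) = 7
First-order linear non-homogeneous.
Homogeneous solution: u_h(n) = A·(-6)^n.
Try constant particular solution u_p = K: K = -6K + 7 ⇒ K = 1.
General: u(n) = A·(-6)^n + 1.
Apply u(0) = 7: A + 1 = 7 ⇒ A = 6.
So u(n) = 6 \left(-6\right)^{n} + 1.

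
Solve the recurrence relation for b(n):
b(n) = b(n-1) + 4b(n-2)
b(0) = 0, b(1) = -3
Characteristic equation: x² - x - 4 = 0.
Discriminant Δ = (1)² + 4·(4) = 17.
Roots r₁,₂ = (1 ± √17)/2, so r₁ = \frac{1}{2} + \frac{\sqrt{17}}{2}, r₂ = \frac{1}{2} - \frac{\sqrt{17}}{2}.
General solution: b(n) = A·r₁^n + B·r₂^n.
From the initial conditions, A + B = 0 and r₁A + r₂B = -3.
Since r₁ - r₂ = √17: A = (-3 - (0)r₂)/√17 = - \frac{3 \sqrt{17}}{17}, and B = 0 - A = \frac{3 \sqrt{17}}{17}.
So b(n) = \left(- \frac{3 \sqrt{17}}{17}\right)\left(\frac{1}{2} + \frac{\sqrt{17}}{2}\right)^n + \left(\frac{3 \sqrt{17}}{17}\right)\left(\frac{1}{2} - \frac{\sqrt{17}}{2}\right)^n.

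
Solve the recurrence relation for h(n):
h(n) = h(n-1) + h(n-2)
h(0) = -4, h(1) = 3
Characteristic equation: x² - x - 1 = 0.
Discriminant Δ = (1)² + 4·(1) = 5.
Roots r₁,₂ = (1 ± √5)/2, so r₁ = \frac{1}{2} + \frac{\sqrt{5}}{2}, r₂ = \frac{1}{2} - \frac{\sqrt{5}}{2}.
General solution: h(n) = A·r₁^n + B·r₂^n.
From the initial conditions, A + B = -4 and r₁A + r₂B = 3.
Since r₁ - r₂ = √5: A = (3 - (-4)r₂)/√5 = -2 + \sqrt{5}, and B = -4 - A = - \sqrt{5} - 2.
So h(n) = \left(-2 + \sqrt{5}\right)\left(\frac{1}{2} + \frac{\sqrt{5}}{2}\right)^n + \left(- \sqrt{5} - 2\right)\left(\frac{1}{2} - \frac{\sqrt{5}}{2}\right)^n.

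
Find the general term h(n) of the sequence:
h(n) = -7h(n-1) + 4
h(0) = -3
First-order linear non-homogeneous.
Homogeneous solution: h_h(n) = A·(-7)^n.
Try constant particular solution h_p = K: K = -7K + 4 ⇒ K = \frac{1}{2}.
General: h(n) = A·(-7)^n + \frac{1}{2}.
Apply h(0) = -3: A + \frac{1}{2} = -3 ⇒ A = - \frac{7}{2}.
So h(n) = \frac{1}{2} - \frac{7 \left(-7\right)^{n}}{2}.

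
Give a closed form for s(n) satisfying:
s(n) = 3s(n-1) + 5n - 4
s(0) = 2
First-order linear with linear forcing.
Homogeneous solution: s_h(n) = A·(3)^n.
Try particular s_p(n) = pn + q. Substituting:
  pn + q = 3(p(n-1) + q) + 5n - 4.
Matching the n-coefficient: p = 3p + 5 ⇒ p = - \frac{5}{2}.
Matching constants: q = -3p + 3q - 4 ⇒ q = - \frac{7}{4}.
General: s(n) = A·(3)^n - \frac{5 n}{2} - \frac{7}{4}.
Apply s(0) = 2: A - \frac{7}{4} = 2 ⇒ A = \frac{15}{4}.
So s(n) = \frac{15 \cdot 3^{n}}{4} - \frac{5 n}{2} - \frac{7}{4}.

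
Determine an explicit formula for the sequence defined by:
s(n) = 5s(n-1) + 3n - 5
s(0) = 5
First-order linear with linear forcing.
Homogeneous solution: s_h(n) = A·(5)^n.
Try particular s_p(n) = pn + q. Substituting:
  pn + q = 5(p(n-1) + q) + 3n - 5.
Matching the n-coefficient: p = 5p + 3 ⇒ p = - \frac{3}{4}.
Matching constants: q = -5p + 5q - 5 ⇒ q = \frac{5}{16}.
General: s(n) = A·(5)^n - \frac{3 n}{4} + \frac{5}{16}.
Apply s(0) = 5: A + \frac{5}{16} = 5 ⇒ A = \frac{75}{16}.
So s(n) = \frac{75 \cdot 5^{n}}{16} - \frac{3 n}{4} + \frac{5}{16}.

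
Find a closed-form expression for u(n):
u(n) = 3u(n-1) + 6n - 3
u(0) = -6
First-order linear with linear forcing.
Homogeneous solution: u_h(n) = A·(3)^n.
Try particular u_p(n) = pn + q. Substituting:
  pn + q = 3(p(n-1) + q) + 6n - 3.
Matching the n-coefficient: p = 3p + 6 ⇒ p = -3.
Matching constants: q = -3p + 3q - 3 ⇒ q = -3.
General: u(n) = A·(3)^n - 3 n - 3.
Apply u(0) = -6: A - 3 = -6 ⇒ A = -3.
So u(n) = - 3 \cdot 3^{n} - 3 n - 3.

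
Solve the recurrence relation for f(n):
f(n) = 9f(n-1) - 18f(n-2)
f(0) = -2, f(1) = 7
Characteristic equation: x² - 9x + 18 = 0, which factors as (x - (6))(x - (3)) = 0.
Roots r₁ = 6, r₂ = 3 (distinct).
General solution: f(n) = A·(6)^n + B·(3)^n.
From f(0) = -2: A + B = -2.
From f(1) = 7: 6A + 3B = 7.
Solving: A = \frac{13}{3}, B = - \frac{19}{3}.
So f(n) = - \frac{19 \cdot 3^{n}}{3} + \frac{13 \cdot 6^{n}}{3}.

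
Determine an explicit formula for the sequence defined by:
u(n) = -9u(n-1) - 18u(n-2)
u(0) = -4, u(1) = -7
Characteristic equation: x² + 9x + 18 = 0, which factors as (x - (-3))(x - (-6)) = 0.
Roots r₁ = -3, r₂ = -6 (distinct).
General solution: u(n) = A·(-3)^n + B·(-6)^n.
From u(0) = -4: A + B = -4.
From u(1) = -7: -3A - 6B = -7.
Solving: A = - \frac{31}{3}, B = \frac{19}{3}.
So u(n) = - \frac{31 \left(-3\right)^{n}}{3} + \frac{19 \left(-6\right)^{n}}{3}.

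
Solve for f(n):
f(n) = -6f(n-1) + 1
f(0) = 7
First-order linear non-homogeneous.
Homogeneous solution: f_h(n) = A·(-6)^n.
Try constant particular solution f_p = K: K = -6K + 1 ⇒ K = \frac{1}{7}.
General: f(n) = A·(-6)^n + \frac{1}{7}.
Apply f(0) = 7: A + \frac{1}{7} = 7 ⇒ A = \frac{48}{7}.
So f(n) = \frac{48 \left(-6\right)^{n}}{7} + \frac{1}{7}.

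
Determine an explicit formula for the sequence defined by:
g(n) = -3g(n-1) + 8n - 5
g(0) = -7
First-order linear with linear forcing.
Homogeneous solution: g_h(n) = A·(-3)^n.
Try particular g_p(n) = pn + q. Substituting:
  pn + q = -3(p(n-1) + q) + 8n - 5.
Matching the n-coefficient: p = -3p + 8 ⇒ p = 2.
Matching constants: q = 3p - 3q - 5 ⇒ q = \frac{1}{4}.
General: g(n) = A·(-3)^n + 2 n + \frac{1}{4}.
Apply g(0) = -7: A + \frac{1}{4} = -7 ⇒ A = - \frac{29}{4}.
So g(n) = - \frac{29 \left(-3\right)^{n}}{4} + 2 n + \frac{1}{4}.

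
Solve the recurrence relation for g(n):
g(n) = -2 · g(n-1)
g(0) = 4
Pure geometric recurrence with ratio -2.
By induction g(n) = g(0) · (-2)^n = 4 \left(-2\right)^{n}.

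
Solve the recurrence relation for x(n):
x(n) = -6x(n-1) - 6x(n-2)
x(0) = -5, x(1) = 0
Characteristic equation: x² + 6x + 6 = 0.
Discriminant Δ = (-6)² + 4·(-6) = 12.
Roots r₁,₂ = (-6 ± √12)/2, so r₁ = -3 + \sqrt{3}, r₂ = -3 - \sqrt{3}.
General solution: x(n) = A·r₁^n + B·r₂^n.
From the initial conditions, A + B = -5 and r₁A + r₂B = 0.
Since r₁ - r₂ = √12: A = (0 - (-5)r₂)/√12 = - \frac{5 \sqrt{3}}{2} - \frac{5}{2}, and B = -5 - A = - \frac{5}{2} + \frac{5 \sqrt{3}}{2}.
So x(n) = \left(- \frac{5 \sqrt{3}}{2} - \frac{5}{2}\right)\left(-3 + \sqrt{3}\right)^n + \left(- \frac{5}{2} + \frac{5 \sqrt{3}}{2}\right)\left(-3 - \sqrt{3}\right)^n.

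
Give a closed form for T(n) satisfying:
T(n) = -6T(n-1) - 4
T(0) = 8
First-order linear non-homogeneous.
Homogeneous solution: T_h(n) = A·(-6)^n.
Try constant particular solution T_p = K: K = -6K - 4 ⇒ K = - \frac{4}{7}.
General: T(n) = A·(-6)^n - \frac{4}{7}.
Apply T(0) = 8: A - \frac{4}{7} = 8 ⇒ A = \frac{60}{7}.
So T(n) = \frac{60 \left(-6\right)^{n}}{7} - \frac{4}{7}.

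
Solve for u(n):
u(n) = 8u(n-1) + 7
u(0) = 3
First-order linear non-homogeneous.
Homogeneous solution: u_h(n) = A·(8)^n.
Try constant particular solution u_p = K: K = 8K + 7 ⇒ K = -1.
General: u(n) = A·(8)^n - 1.
Apply u(0) = 3: A - 1 = 3 ⇒ A = 4.
So u(n) = 4 \cdot 8^{n} - 1.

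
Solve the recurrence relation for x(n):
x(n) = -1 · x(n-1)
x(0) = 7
Pure geometric recurrence with ratio -1.
By induction x(n) = x(0) · (-1)^n = 7 \left(-1\right)^{n}.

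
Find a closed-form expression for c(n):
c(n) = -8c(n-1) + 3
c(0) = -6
First-order linear non-homogeneous.
Homogeneous solution: c_h(n) = A·(-8)^n.
Try constant particular solution c_p = K: K = -8K + 3 ⇒ K = \frac{1}{3}.
General: c(n) = A·(-8)^n + \frac{1}{3}.
Apply c(0) = -6: A + \frac{1}{3} = -6 ⇒ A = - \frac{19}{3}.
So c(n) = \frac{1}{3} - \frac{19 \left(-8\right)^{n}}{3}.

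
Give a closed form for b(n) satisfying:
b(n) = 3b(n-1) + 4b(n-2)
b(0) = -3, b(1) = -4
Characteristic equation: x² - 3x - 4 = 0, which factors as (x - (-1))(x - (4)) = 0.
Roots r₁ = -1, r₂ = 4 (distinct).
General solution: b(n) = A·(-1)^n + B·(4)^n.
From b(0) = -3: A + B = -3.
From b(1) = -4: -A + 4B = -4.
Solving: A = - \frac{8}{5}, B = - \frac{7}{5}.
So b(n) = - \frac{8 \left(-1\right)^{n}}{5} - \frac{7 \cdot 4^{n}}{5}.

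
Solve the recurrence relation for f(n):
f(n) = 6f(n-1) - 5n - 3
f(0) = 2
First-order linear with linear forcing.
Homogeneous solution: f_h(n) = A·(6)^n.
Try particular f_p(n) = pn + q. Substituting:
  pn + q = 6(p(n-1) + q) - 5n - 3.
Matching the n-coefficient: p = 6p - 5 ⇒ p = 1.
Matching constants: q = -6p + 6q - 3 ⇒ q = \frac{9}{5}.
General: f(n) = A·(6)^n + n + \frac{9}{5}.
Apply f(0) = 2: A + \frac{9}{5} = 2 ⇒ A = \frac{1}{5}.
So f(n) = \frac{6^{n}}{5} + n + \frac{9}{5}.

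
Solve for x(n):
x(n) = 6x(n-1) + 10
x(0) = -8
First-order linear non-homogeneous.
Homogeneous solution: x_h(n) = A·(6)^n.
Try constant particular solution x_p = K: K = 6K + 10 ⇒ K = -2.
General: x(n) = A·(6)^n - 2.
Apply x(0) = -8: A - 2 = -8 ⇒ A = -6.
So x(n) = - 6 \cdot 6^{n} - 2.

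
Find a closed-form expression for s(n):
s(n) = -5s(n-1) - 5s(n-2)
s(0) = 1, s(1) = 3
Characteristic equation: x² + 5x + 5 = 0.
Discriminant Δ = (-5)² + 4·(-5) = 5.
Roots r₁,₂ = (-5 ± √5)/2, so r₁ = - \frac{5}{2} + \frac{\sqrt{5}}{2}, r₂ = - \frac{5}{2} - \frac{\sqrt{5}}{2}.
General solution: s(n) = A·r₁^n + B·r₂^n.
From the initial conditions, A + B = 1 and r₁A + r₂B = 3.
Since r₁ - r₂ = √5: A = (3 - (1)r₂)/√5 = \frac{1}{2} + \frac{11 \sqrt{5}}{10}, and B = 1 - A = \frac{1}{2} - \frac{11 \sqrt{5}}{10}.
So s(n) = \left(\frac{1}{2} + \frac{11 \sqrt{5}}{10}\right)\left(- \frac{5}{2} + \frac{\sqrt{5}}{2}\right)^n + \left(\frac{1}{2} - \frac{11 \sqrt{5}}{10}\right)\left(- \frac{5}{2} - \frac{\sqrt{5}}{2}\right)^n.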